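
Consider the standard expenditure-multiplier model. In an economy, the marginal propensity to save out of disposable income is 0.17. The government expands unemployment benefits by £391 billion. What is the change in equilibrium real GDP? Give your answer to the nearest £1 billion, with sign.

+£1,909 billion

MPC = 1 − MPS = 1 − 0.17 = 0.83.
The transfer change shifts disposable income by +£391 billion, so first-round consumption changes by c·ΔTR = 0.83 × (+£391 billion) = +£324.53 billion.
Expenditure multiplier = 1/(1 − MPC) = 1/(1 − 0.83) = 1/0.17 ≈ 5.882.
The transfer multiplier is c × k ≈ 4.882, so ΔY = k × (c·ΔTR) = (+£324.53 billion) / 0.17 = +£1,909 billion.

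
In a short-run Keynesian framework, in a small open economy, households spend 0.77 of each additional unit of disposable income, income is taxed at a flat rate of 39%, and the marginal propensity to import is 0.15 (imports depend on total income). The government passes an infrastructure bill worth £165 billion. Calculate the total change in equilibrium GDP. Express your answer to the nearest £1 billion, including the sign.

+£243 billion

Spending multiplier = 1/(1 − c(1−t) + m) = 1/(1 − 0.77×0.61 + 0.15) = 1/0.6803 ≈ 1.47.
ΔY = k × ΔG = (+£165 billion) / 0.6803 ≈ +£243 billion.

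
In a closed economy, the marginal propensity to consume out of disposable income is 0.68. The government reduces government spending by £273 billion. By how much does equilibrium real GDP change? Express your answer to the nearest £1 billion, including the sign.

−£853 billion

Government-spending multiplier = 1/(1 − MPC) = 1/(1 − 0.68) = 1/0.32 = 3.125.
ΔY = k × ΔG = (−£273 billion) / 0.32 ≈ −£853 billion.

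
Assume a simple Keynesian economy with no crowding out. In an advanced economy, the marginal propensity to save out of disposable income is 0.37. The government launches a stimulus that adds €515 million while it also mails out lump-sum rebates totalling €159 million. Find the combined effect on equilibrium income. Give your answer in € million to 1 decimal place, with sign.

+€1,662.6 million

MPC = 1 − MPS = 1 − 0.37 = 0.63.
Expenditure multiplier = 1/(1 − MPC) = 1/(1 − 0.63) = 1/0.37 ≈ 2.703.
ΔG contributes k·ΔG = (+€515 million) / 0.37 ≈ +€1,391.9 million.
ΔT of −€159 million changes first-round spending by −c·ΔT = +€100.17 million, contributing k·(−c·ΔT) = (+€100.17 million) / 0.37 ≈ +€270.7 million.
Net ΔY = k(ΔG − c·ΔT) = (+€615.17 million) / 0.37 ≈ +€1,662.6 million.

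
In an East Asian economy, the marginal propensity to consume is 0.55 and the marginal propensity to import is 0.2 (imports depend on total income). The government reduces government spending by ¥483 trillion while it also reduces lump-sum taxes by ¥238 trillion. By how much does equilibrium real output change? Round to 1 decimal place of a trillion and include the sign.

−¥541.7 trillion

Expenditure multiplier = 1/(1 − c + m) = 1/(1 − 0.55 + 0.2) = 1/0.65 ≈ 1.538.
ΔG contributes k·ΔG = (−¥483 trillion) / 0.65 ≈ −¥743.1 trillion.
ΔT of −¥238 trillion changes first-round spending by −c·ΔT = +¥130.9 trillion, contributing k·(−c·ΔT) = (+¥130.9 trillion) / 0.65 ≈ +¥201.4 trillion.
Net ΔY = k(ΔG − c·ΔT) = (−¥352.1 trillion) / 0.65 ≈ −¥541.7 trillion.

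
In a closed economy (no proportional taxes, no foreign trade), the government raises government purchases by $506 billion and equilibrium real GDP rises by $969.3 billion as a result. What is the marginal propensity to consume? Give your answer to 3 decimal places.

0.478

Implied spending multiplier k = ΔY/ΔG = 969.3/506 ≈ 1.9156.
Since k = 1/(1 − MPC), MPC = 1 − 1/k = 1 − ΔG/ΔY = 1 − 506/969.3 ≈ 0.478.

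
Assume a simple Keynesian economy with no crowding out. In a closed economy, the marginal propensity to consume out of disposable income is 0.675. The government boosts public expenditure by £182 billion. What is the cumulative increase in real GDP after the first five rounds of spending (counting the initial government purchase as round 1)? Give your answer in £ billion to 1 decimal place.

Round 1 adds ΔG = £182 billion; each later round is MPC = 0.675 times the previous.
After 5 rounds: 182 + 122.85 + 82.92375 + 55.97353125 + 37.78213359375 = ΔG·(1 − c^5)/(1 − c) = 182 × (1 − 0.140126044921875)/0.325 ≈ £481.5 billion.

£481.5 billion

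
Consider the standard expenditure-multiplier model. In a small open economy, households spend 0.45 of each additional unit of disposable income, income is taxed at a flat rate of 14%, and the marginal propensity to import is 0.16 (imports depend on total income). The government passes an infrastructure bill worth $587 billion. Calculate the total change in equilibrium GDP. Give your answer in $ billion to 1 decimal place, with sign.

+$759.4 billion

Government-spending multiplier = 1/(1 − c(1−t) + m) = 1/(1 − 0.45×0.86 + 0.16) = 1/0.773 ≈ 1.294.
ΔY = k × ΔG = (+$587 billion) / 0.773 ≈ +$759.4 billion.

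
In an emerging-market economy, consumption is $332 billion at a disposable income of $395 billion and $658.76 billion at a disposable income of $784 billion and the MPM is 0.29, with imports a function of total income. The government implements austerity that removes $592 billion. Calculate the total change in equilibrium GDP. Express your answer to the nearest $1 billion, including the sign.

−$1,316 billion

MPC = ΔC/ΔYd = (658.76 − 332)/(784 − 395) = 326.76/389 = 0.84.
Expenditure multiplier = 1/(1 − c + m) = 1/(1 − 0.84 + 0.29) = 1/0.45 ≈ 2.222.
ΔY = k × ΔG = (−$592 billion) / 0.45 ≈ −$1,316 billion.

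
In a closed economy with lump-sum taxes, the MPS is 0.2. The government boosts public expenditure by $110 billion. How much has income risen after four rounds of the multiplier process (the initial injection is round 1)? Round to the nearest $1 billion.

$325 billion

MPC = 1 − MPS = 1 − 0.2 = 0.8.
Round 1 adds ΔG = $110 billion; each later round is MPC = 0.8 times the previous.
After 4 rounds: 110 + 88 + 70.4 + 56.32 = ΔG·(1 − c^4)/(1 − c) = 110 × (1 − 0.4096)/0.2 ≈ $325 billion.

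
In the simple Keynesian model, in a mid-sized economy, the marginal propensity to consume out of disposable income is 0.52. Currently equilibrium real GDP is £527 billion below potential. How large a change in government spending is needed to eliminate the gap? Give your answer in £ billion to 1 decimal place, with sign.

+£253.0 billion

Spending multiplier = 1/(1 − MPC) = 1/(1 − 0.52) = 1/0.48 ≈ 2.083.
Need ΔY = +£527 billion, so ΔG = ΔY/k = (+£527 billion) × 0.48 ≈ +£253 billion.
The government should increase government spending by £253 billion.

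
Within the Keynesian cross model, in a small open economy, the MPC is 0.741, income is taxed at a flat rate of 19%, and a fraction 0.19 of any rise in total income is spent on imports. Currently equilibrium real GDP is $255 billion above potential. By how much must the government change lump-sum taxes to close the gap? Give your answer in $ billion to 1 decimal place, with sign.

Spending multiplier = 1/(1 − c(1−t) + m) = 1/(1 − 0.741×0.81 + 0.19) = 1/0.58979 ≈ 1.696.
Tax multiplier = −c·k = −0.741/0.58979 ≈ −1.256. Need ΔY = −$255 billion, so ΔT = ΔY/(−c·k) = −(−$255 billion) × 0.58979 / 0.741 ≈ +$203 billion.
The government should raise lump-sum taxes by $203 billion.

+$203.0 billion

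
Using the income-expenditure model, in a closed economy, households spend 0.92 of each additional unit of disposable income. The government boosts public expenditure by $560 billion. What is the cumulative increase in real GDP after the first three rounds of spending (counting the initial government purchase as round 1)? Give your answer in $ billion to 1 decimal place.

$1,549.2 billion

Round 1 adds ΔG = $560 billion; each later round is MPC = 0.92 times the previous.
After 3 rounds: 560 + 515.2 + 473.984 = ΔG·(1 − c^3)/(1 − c) = 560 × (1 − 0.778688)/0.08 ≈ $1,549.2 billion.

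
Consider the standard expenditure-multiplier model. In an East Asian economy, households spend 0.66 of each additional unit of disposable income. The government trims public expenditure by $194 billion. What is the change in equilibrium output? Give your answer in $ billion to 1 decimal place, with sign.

Expenditure multiplier = 1/(1 − MPC) = 1/(1 − 0.66) = 1/0.34 ≈ 2.941.
ΔY = k × ΔG = (−$194 billion) / 0.34 ≈ −$570.6 billion.

−$570.6 billion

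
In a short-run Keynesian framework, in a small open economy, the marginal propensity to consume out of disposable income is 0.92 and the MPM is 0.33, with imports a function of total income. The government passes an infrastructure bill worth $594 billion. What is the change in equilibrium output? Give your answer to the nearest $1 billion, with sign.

Government-spending multiplier = 1/(1 − c + m) = 1/(1 − 0.92 + 0.33) = 1/0.41 ≈ 2.439.
ΔY = k × ΔG = (+$594 billion) / 0.41 ≈ +$1,449 billion.

+$1,449 billion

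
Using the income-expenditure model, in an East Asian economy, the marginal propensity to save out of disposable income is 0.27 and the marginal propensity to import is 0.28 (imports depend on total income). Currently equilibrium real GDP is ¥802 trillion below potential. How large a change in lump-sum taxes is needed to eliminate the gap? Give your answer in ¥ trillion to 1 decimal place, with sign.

−¥604.2 trillion

MPC = 1 − MPS = 1 − 0.27 = 0.73.
Spending multiplier = 1/(1 − c + m) = 1/(1 − 0.73 + 0.28) = 1/0.55 ≈ 1.818.
Tax multiplier = −c·k = −0.73/0.55 ≈ −1.327. Need ΔY = +¥802 trillion, so ΔT = ΔY/(−c·k) = −(+¥802 trillion) × 0.55 / 0.73 ≈ −¥604.2 trillion.
The government should cut lump-sum taxes by ¥604.2 trillion.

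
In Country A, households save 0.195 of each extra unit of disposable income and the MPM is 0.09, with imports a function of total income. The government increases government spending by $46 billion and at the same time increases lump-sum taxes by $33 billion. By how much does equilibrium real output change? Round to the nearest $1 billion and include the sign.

MPC = 1 − MPS = 1 − 0.195 = 0.805.
Expenditure multiplier = 1/(1 − c + m) = 1/(1 − 0.805 + 0.09) = 1/0.285 ≈ 3.509.
ΔG contributes k·ΔG = (+$46 billion) / 0.285 ≈ +$161.4 billion.
ΔT of +$33 billion changes first-round spending by −c·ΔT = −$26.565 billion, contributing k·(−c·ΔT) = (−$26.565 billion) / 0.285 ≈ −$93.2 billion.
Net ΔY = k(ΔG − c·ΔT) = (+$19.435 billion) / 0.285 ≈ +$68 billion.

+$68 billion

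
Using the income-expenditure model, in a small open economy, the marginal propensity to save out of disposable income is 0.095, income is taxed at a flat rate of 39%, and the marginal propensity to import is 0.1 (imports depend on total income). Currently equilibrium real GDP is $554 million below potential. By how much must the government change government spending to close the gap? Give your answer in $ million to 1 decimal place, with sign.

MPC = 1 − MPS = 1 − 0.095 = 0.905.
Spending multiplier = 1/(1 − c(1−t) + m) = 1/(1 − 0.905×0.61 + 0.1) = 1/0.54795 ≈ 1.825.
Need ΔY = +$554 million, so ΔG = ΔY/k = (+$554 million) × 0.54795 ≈ +$303.6 million.
The government should increase government spending by $303.6 million.

+$303.6 million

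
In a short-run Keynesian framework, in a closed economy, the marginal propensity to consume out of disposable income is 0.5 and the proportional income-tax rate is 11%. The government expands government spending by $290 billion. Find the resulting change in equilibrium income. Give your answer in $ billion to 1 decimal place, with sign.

Spending multiplier = 1/(1 − c(1−t)) = 1/(1 − 0.5×0.89) = 1/0.555 ≈ 1.802.
ΔY = k × ΔG = (+$290 billion) / 0.555 ≈ +$522.5 billion.

+$522.5 billion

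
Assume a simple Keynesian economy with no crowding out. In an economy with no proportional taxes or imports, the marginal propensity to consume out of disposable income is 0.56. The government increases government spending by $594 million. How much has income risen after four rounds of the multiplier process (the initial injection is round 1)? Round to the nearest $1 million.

Round 1 adds ΔG = $594 million; each later round is MPC = 0.56 times the previous.
After 4 rounds: 594 + 332.64 + 186.2784 + 104.315904 = ΔG·(1 − c^4)/(1 − c) = 594 × (1 − 0.09834496)/0.44 ≈ $1,217 million.

$1,217 million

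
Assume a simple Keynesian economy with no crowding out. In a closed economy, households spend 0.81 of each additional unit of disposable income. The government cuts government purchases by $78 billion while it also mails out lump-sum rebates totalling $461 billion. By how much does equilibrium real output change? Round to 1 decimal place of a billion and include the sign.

Expenditure multiplier = 1/(1 − MPC) = 1/(1 − 0.81) = 1/0.19 ≈ 5.263.
ΔG contributes k·ΔG = (−$78 billion) / 0.19 ≈ −$410.5 billion.
ΔT of −$461 billion changes first-round spending by −c·ΔT = +$373.41 billion, contributing k·(−c·ΔT) = (+$373.41 billion) / 0.19 ≈ +$1,965.3 billion.
Net ΔY = k(ΔG − c·ΔT) = (+$295.41 billion) / 0.19 ≈ +$1,554.8 billion.

+$1,554.8 billion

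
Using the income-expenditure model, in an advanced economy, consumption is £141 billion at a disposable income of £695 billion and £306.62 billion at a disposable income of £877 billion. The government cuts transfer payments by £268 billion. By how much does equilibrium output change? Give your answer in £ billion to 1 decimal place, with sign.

MPC = ΔC/ΔYd = (306.62 − 141)/(877 − 695) = 165.62/182 = 0.91.
The transfer change shifts disposable income by −£268 billion, so first-round consumption changes by c·ΔTR = 0.91 × (−£268 billion) = −£243.88 billion.
Expenditure multiplier = 1/(1 − MPC) = 1/(1 − 0.91) = 1/0.09 ≈ 11.111.
The transfer multiplier is c × k ≈ 10.111, so ΔY = k × (c·ΔTR) = (−£243.88 billion) / 0.09 ≈ −£2,709.8 billion.

−£2,709.8 billion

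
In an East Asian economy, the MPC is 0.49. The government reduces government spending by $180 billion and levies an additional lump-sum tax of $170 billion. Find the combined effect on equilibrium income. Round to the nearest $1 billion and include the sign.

−$516 billion

Expenditure multiplier = 1/(1 − MPC) = 1/(1 − 0.49) = 1/0.51 ≈ 1.961.
ΔG contributes k·ΔG = (−$180 billion) / 0.51 ≈ −$352.9 billion.
ΔT of +$170 billion changes first-round spending by −c·ΔT = −$83.3 billion, contributing k·(−c·ΔT) = (−$83.3 billion) / 0.51 ≈ −$163.3 billion.
Net ΔY = k(ΔG − c·ΔT) = (−$263.3 billion) / 0.51 ≈ −$516 billion.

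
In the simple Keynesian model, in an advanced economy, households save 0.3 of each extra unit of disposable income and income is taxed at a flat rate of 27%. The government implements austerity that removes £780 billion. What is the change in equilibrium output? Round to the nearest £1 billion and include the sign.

MPC = 1 − MPS = 1 − 0.3 = 0.7.
Government-spending multiplier = 1/(1 − c(1−t)) = 1/(1 − 0.7×0.73) = 1/0.489 ≈ 2.045.
ΔY = k × ΔG = (−£780 billion) / 0.489 ≈ −£1,595 billion.

−£1,595 billion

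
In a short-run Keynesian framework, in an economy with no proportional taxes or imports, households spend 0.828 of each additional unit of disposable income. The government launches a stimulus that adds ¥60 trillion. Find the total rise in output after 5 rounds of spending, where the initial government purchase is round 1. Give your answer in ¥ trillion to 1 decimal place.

Round 1 adds ΔG = ¥60 trillion; each later round is MPC = 0.828 times the previous.
After 5 rounds: 60 + 49.68 + 41.13504 + 34.05981312 + 28.20152526336 = ΔG·(1 − c^5)/(1 − c) = 60 × (1 − 0.389181048634368)/0.172 ≈ ¥213.1 trillion.

¥213.1 trillion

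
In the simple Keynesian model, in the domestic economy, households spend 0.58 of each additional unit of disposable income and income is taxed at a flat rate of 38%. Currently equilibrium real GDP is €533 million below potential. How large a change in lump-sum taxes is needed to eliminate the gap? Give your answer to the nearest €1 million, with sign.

−€589 million

Spending multiplier = 1/(1 − c(1−t)) = 1/(1 − 0.58×0.62) = 1/0.6404 ≈ 1.562.
Tax multiplier = −c·k = −0.58/0.6404 ≈ −0.906. Need ΔY = +€533 million, so ΔT = ΔY/(−c·k) = −(+€533 million) × 0.6404 / 0.58 ≈ −€589 million.
The government should cut lump-sum taxes by €589 million.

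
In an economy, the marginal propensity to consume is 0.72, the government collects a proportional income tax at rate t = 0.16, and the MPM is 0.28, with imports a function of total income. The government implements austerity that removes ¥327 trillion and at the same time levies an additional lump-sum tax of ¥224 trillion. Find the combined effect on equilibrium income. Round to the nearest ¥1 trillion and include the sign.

−¥723 trillion

Expenditure multiplier = 1/(1 − c(1−t) + m) = 1/(1 − 0.72×0.84 + 0.28) = 1/0.6752 ≈ 1.481.
ΔG contributes k·ΔG = (−¥327 trillion) / 0.6752 ≈ −¥484.3 trillion.
ΔT of +¥224 trillion changes first-round spending by −c·ΔT = −¥161.28 trillion, contributing k·(−c·ΔT) = (−¥161.28 trillion) / 0.6752 ≈ −¥238.9 trillion.
Net ΔY = k(ΔG − c·ΔT) = (−¥488.28 trillion) / 0.6752 ≈ −¥723 trillion.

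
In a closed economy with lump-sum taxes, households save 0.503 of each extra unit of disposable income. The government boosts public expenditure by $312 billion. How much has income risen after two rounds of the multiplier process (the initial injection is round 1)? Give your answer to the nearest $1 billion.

$467 billion

MPC = 1 − MPS = 1 − 0.503 = 0.497.
Round 1 adds ΔG = $312 billion; each later round is MPC = 0.497 times the previous.
After 2 rounds: 312 + 155.064 = ΔG·(1 − c^2)/(1 − c) = 312 × (1 − 0.247009)/0.503 ≈ $467 billion.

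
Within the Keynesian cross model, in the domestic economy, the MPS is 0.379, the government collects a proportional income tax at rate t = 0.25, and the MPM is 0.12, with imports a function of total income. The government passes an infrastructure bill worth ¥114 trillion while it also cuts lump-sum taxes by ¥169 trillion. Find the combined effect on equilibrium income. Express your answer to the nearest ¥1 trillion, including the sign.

+¥335 trillion

MPC = 1 − MPS = 1 − 0.379 = 0.621.
Expenditure multiplier = 1/(1 − c(1−t) + m) = 1/(1 − 0.621×0.75 + 0.12) = 1/0.65425 ≈ 1.528.
ΔG contributes k·ΔG = (+¥114 trillion) / 0.65425 ≈ +¥174.2 trillion.
ΔT of −¥169 trillion changes first-round spending by −c·ΔT = +¥104.949 trillion, contributing k·(−c·ΔT) = (+¥104.949 trillion) / 0.65425 ≈ +¥160.4 trillion.
Net ΔY = k(ΔG − c·ΔT) = (+¥218.949 trillion) / 0.65425 ≈ +¥335 trillion.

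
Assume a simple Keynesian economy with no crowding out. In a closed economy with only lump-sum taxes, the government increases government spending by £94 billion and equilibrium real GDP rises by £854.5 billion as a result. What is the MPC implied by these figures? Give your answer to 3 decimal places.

0.890

Implied spending multiplier k = ΔY/ΔG = 854.5/94 ≈ 9.0904.
Since k = 1/(1 − MPC), MPC = 1 − 1/k = 1 − ΔG/ΔY = 1 − 94/854.5 ≈ 0.890.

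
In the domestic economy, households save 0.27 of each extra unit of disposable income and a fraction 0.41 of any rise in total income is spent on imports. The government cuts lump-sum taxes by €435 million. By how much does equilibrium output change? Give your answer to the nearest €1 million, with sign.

MPC = 1 − MPS = 1 − 0.27 = 0.73.
A lump-sum tax change of −€435 million shifts disposable income by +€435 million; first-round consumption changes by −c × ΔT = −0.73 × (−€435 million) = +€317.55 million.
Expenditure multiplier = 1/(1 − c + m) = 1/(1 − 0.73 + 0.41) = 1/0.68 ≈ 1.471.
The tax multiplier is −c × k ≈ −1.074, so ΔY = k × (−c·ΔT) = (+€317.55 million) / 0.68 ≈ +€467 million.

+€467 million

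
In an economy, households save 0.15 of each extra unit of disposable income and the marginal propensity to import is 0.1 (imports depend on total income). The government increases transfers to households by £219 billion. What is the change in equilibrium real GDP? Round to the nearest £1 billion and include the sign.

+£745 billion

MPC = 1 − MPS = 1 − 0.15 = 0.85.
The transfer change shifts disposable income by +£219 billion, so first-round consumption changes by c·ΔTR = 0.85 × (+£219 billion) = +£186.15 billion.
Expenditure multiplier = 1/(1 − c + m) = 1/(1 − 0.85 + 0.1) = 1/0.25 = 4.
The transfer multiplier is c × k = 3.4, so ΔY = k × (c·ΔTR) = (+£186.15 billion) / 0.25 ≈ +£745 billion.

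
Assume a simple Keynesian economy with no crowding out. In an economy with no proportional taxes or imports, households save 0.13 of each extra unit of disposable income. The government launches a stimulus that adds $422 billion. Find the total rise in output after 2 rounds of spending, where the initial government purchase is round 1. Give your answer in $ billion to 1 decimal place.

MPC = 1 − MPS = 1 − 0.13 = 0.87.
Round 1 adds ΔG = $422 billion; each later round is MPC = 0.87 times the previous.
After 2 rounds: 422 + 367.14 = ΔG·(1 − c^2)/(1 − c) = 422 × (1 − 0.7569)/0.13 ≈ $789.1 billion.

$789.1 billion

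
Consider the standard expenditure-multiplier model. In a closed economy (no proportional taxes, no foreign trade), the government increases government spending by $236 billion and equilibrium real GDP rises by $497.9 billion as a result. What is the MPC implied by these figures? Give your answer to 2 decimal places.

Implied spending multiplier k = ΔY/ΔG = 497.9/236 ≈ 2.1097.
Since k = 1/(1 − MPC), MPC = 1 − 1/k = 1 − ΔG/ΔY = 1 − 236/497.9 ≈ 0.53.

0.53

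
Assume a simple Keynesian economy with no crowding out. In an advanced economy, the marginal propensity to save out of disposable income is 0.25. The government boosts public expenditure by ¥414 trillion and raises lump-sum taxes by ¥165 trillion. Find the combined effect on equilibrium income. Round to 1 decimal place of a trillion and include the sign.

+¥1,161.0 trillion

MPC = 1 − MPS = 1 − 0.25 = 0.75.
Expenditure multiplier = 1/(1 − MPC) = 1/(1 − 0.75) = 1/0.25 = 4.
ΔG contributes k·ΔG = (+¥414 trillion) / 0.25 = +¥1,656 trillion.
ΔT of +¥165 trillion changes first-round spending by −c·ΔT = −¥123.75 trillion, contributing k·(−c·ΔT) = (−¥123.75 trillion) / 0.25 = −¥495 trillion.
Net ΔY = k(ΔG − c·ΔT) = (+¥290.25 trillion) / 0.25 = +¥1,161 trillion.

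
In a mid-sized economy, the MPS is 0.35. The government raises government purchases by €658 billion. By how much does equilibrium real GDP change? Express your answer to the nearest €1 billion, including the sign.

MPC = 1 − MPS = 1 − 0.35 = 0.65.
Spending multiplier = 1/(1 − MPC) = 1/(1 − 0.65) = 1/0.35 ≈ 2.857.
ΔY = k × ΔG = (+€658 billion) / 0.35 = +€1,880 billion.

+€1,880 billion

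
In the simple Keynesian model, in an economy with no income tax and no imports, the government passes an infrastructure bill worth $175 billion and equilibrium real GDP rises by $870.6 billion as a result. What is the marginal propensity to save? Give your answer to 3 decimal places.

0.201

Implied spending multiplier k = ΔY/ΔG = 870.6/175 ≈ 4.9749.
Since k = 1/(1 − MPC), MPC = 1 − 1/k = 1 − ΔG/ΔY = 1 − 175/870.6 ≈ 0.799.
MPS = 1 − MPC = 0.201.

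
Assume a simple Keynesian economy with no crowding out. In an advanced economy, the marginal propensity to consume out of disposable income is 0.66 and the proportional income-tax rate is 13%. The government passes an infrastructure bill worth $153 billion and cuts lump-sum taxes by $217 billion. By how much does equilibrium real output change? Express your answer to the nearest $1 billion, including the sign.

Expenditure multiplier = 1/(1 − c(1−t)) = 1/(1 − 0.66×0.87) = 1/0.4258 ≈ 2.349.
ΔG contributes k·ΔG = (+$153 billion) / 0.4258 ≈ +$359.3 billion.
ΔT of −$217 billion changes first-round spending by −c·ΔT = +$143.22 billion, contributing k·(−c·ΔT) = (+$143.22 billion) / 0.4258 ≈ +$336.4 billion.
Net ΔY = k(ΔG − c·ΔT) = (+$296.22 billion) / 0.4258 ≈ +$696 billion.

+$696 billion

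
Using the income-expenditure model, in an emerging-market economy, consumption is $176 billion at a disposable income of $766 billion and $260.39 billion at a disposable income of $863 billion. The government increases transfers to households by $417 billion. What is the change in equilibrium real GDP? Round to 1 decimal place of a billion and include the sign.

+$2,790.7 billion

MPC = ΔC/ΔYd = (260.39 − 176)/(863 − 766) = 84.39/97 = 0.87.
The transfer change shifts disposable income by +$417 billion, so first-round consumption changes by c·ΔTR = 0.87 × (+$417 billion) = +$362.79 billion.
Expenditure multiplier = 1/(1 − MPC) = 1/(1 − 0.87) = 1/0.13 ≈ 7.692.
The transfer multiplier is c × k ≈ 6.692, so ΔY = k × (c·ΔTR) = (+$362.79 billion) / 0.13 ≈ +$2,790.7 billion.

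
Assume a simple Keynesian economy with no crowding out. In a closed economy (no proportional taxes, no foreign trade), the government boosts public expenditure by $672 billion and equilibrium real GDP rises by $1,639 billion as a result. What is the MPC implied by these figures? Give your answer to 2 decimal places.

Implied spending multiplier k = ΔY/ΔG = 1,639/672 ≈ 2.439.
Since k = 1/(1 − MPC), MPC = 1 − 1/k = 1 − ΔG/ΔY = 1 − 672/1,639 ≈ 0.59.

0.59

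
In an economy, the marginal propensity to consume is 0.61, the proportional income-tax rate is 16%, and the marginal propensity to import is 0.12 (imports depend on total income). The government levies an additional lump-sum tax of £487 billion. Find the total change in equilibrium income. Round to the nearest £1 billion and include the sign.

A lump-sum tax change of +£487 billion shifts disposable income by −£487 billion; first-round consumption changes by −c × ΔT = −0.61 × (+£487 billion) = −£297.07 billion.
Expenditure multiplier = 1/(1 − c(1−t) + m) = 1/(1 − 0.61×0.84 + 0.12) = 1/0.6076 ≈ 1.646.
The tax multiplier is −c × k ≈ −1.004, so ΔY = k × (−c·ΔT) = (−£297.07 billion) / 0.6076 ≈ −£489 billion.

−£489 billion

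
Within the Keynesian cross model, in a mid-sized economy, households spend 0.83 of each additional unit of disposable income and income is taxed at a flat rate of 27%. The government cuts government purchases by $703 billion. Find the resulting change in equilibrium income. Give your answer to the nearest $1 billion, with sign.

Government-spending multiplier = 1/(1 − c(1−t)) = 1/(1 − 0.83×0.73) = 1/0.3941 ≈ 2.537.
ΔY = k × ΔG = (−$703 billion) / 0.3941 ≈ −$1,784 billion.

−$1,784 billion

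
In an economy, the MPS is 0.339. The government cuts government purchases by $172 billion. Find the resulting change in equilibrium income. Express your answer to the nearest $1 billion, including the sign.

MPC = 1 − MPS = 1 − 0.339 = 0.661.
Government-spending multiplier = 1/(1 − MPC) = 1/(1 − 0.661) = 1/0.339 ≈ 2.95.
ΔY = k × ΔG = (−$172 billion) / 0.339 ≈ −$507 billion.

−$507 billion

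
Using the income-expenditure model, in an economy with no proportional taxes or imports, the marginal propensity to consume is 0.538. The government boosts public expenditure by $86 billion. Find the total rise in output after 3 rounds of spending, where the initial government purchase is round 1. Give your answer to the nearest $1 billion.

$157 billion

Round 1 adds ΔG = $86 billion; each later round is MPC = 0.538 times the previous.
After 3 rounds: 86 + 46.268 + 24.892184 = ΔG·(1 − c^3)/(1 − c) = 86 × (1 − 0.155720872)/0.462 ≈ $157 billion.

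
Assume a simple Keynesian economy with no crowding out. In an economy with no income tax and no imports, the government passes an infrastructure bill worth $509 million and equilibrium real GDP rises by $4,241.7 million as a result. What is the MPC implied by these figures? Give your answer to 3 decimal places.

0.880

Implied spending multiplier k = ΔY/ΔG = 4,241.7/509 ≈ 8.3334.
Since k = 1/(1 − MPC), MPC = 1 − 1/k = 1 − ΔG/ΔY = 1 − 509/4,241.7 ≈ 0.880.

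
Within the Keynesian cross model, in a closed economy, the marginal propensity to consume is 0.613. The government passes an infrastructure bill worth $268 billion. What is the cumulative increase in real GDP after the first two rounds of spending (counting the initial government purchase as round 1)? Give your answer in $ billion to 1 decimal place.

Round 1 adds ΔG = $268 billion; each later round is MPC = 0.613 times the previous.
After 2 rounds: 268 + 164.284 = ΔG·(1 − c^2)/(1 − c) = 268 × (1 − 0.375769)/0.387 ≈ $432.3 billion.

$432.3 billion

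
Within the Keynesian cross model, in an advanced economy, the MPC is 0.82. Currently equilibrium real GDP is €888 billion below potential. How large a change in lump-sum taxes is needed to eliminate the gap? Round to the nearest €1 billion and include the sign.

Spending multiplier = 1/(1 − MPC) = 1/(1 − 0.82) = 1/0.18 ≈ 5.556.
Tax multiplier = −c·k = −0.82/0.18 ≈ −4.556. Need ΔY = +€888 billion, so ΔT = ΔY/(−c·k) = −(+€888 billion) × 0.18 / 0.82 ≈ −€195 billion.
The government should cut lump-sum taxes by €195 billion.

−€195 billion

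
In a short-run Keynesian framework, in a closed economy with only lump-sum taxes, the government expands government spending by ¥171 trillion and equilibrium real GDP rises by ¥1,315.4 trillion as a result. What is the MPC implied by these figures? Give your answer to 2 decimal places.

Implied spending multiplier k = ΔY/ΔG = 1,315.4/171 ≈ 7.6924.
Since k = 1/(1 − MPC), MPC = 1 − 1/k = 1 − ΔG/ΔY = 1 − 171/1,315.4 ≈ 0.87.

0.87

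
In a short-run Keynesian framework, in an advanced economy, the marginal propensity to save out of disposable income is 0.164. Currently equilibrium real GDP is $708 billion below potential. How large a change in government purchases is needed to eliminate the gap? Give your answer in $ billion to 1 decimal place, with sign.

MPC = 1 − MPS = 1 − 0.164 = 0.836.
Spending multiplier = 1/(1 − MPC) = 1/(1 − 0.836) = 1/0.164 ≈ 6.098.
Need ΔY = +$708 billion, so ΔG = ΔY/k = (+$708 billion) × 0.164 ≈ +$116.1 billion.
The government should increase government purchases by $116.1 billion.

+$116.1 billion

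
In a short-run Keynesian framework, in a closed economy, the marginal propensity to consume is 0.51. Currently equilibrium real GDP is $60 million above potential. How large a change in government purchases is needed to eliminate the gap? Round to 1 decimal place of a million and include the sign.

−$29.4 million

Spending multiplier = 1/(1 − MPC) = 1/(1 − 0.51) = 1/0.49 ≈ 2.041.
Need ΔY = −$60 million, so ΔG = ΔY/k = (−$60 million) × 0.49 = −$29.4 million.
The government should cut government purchases by $29.4 million.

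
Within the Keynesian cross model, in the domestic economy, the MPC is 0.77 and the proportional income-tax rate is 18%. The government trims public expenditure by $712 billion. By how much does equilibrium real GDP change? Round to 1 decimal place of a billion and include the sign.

−$1,931.6 billion

Government-spending multiplier = 1/(1 − c(1−t)) = 1/(1 − 0.77×0.82) = 1/0.3686 ≈ 2.713.
ΔY = k × ΔG = (−$712 billion) / 0.3686 ≈ −$1,931.6 billion.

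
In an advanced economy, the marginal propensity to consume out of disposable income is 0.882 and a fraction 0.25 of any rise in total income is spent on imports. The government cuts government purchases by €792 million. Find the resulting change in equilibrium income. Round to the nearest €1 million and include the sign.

−€2,152 million

Spending multiplier = 1/(1 − c + m) = 1/(1 − 0.882 + 0.25) = 1/0.368 ≈ 2.717.
ΔY = k × ΔG = (−€792 million) / 0.368 ≈ −€2,152 million.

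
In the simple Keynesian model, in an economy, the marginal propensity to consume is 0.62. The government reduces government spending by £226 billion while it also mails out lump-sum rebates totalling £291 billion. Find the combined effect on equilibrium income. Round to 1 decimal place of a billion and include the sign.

−£119.9 billion

Expenditure multiplier = 1/(1 − MPC) = 1/(1 − 0.62) = 1/0.38 ≈ 2.632.
ΔG contributes k·ΔG = (−£226 billion) / 0.38 ≈ −£594.7 billion.
ΔT of −£291 billion changes first-round spending by −c·ΔT = +£180.42 billion, contributing k·(−c·ΔT) = (+£180.42 billion) / 0.38 ≈ +£474.8 billion.
Net ΔY = k(ΔG − c·ΔT) = (−£45.58 billion) / 0.38 ≈ −£119.9 billion.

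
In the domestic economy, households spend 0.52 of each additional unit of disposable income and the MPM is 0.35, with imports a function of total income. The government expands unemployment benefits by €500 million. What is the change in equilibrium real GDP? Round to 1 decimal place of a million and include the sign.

The transfer change shifts disposable income by +€500 million, so first-round consumption changes by c·ΔTR = 0.52 × (+€500 million) = +€260 million.
Expenditure multiplier = 1/(1 − c + m) = 1/(1 − 0.52 + 0.35) = 1/0.83 ≈ 1.205.
The transfer multiplier is c × k ≈ 0.627, so ΔY = k × (c·ΔTR) = (+€260 million) / 0.83 ≈ +€313.3 million.

+€313.3 million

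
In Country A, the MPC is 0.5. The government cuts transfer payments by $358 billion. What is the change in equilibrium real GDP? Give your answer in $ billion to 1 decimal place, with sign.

The transfer change shifts disposable income by −$358 billion, so first-round consumption changes by c·ΔTR = 0.5 × (−$358 billion) = −$179 billion.
Expenditure multiplier = 1/(1 − MPC) = 1/(1 − 0.5) = 1/0.5 = 2.
The transfer multiplier is c × k = 1, so ΔY = k × (c·ΔTR) = (−$179 billion) / 0.5 = −$358 billion.

−$358.0 billion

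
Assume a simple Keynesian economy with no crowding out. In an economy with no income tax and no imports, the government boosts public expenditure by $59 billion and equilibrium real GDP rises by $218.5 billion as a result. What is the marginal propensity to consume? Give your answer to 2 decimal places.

Implied spending multiplier k = ΔY/ΔG = 218.5/59 ≈ 3.7034.
Since k = 1/(1 − MPC), MPC = 1 − 1/k = 1 − ΔG/ΔY = 1 − 59/218.5 ≈ 0.73.

0.73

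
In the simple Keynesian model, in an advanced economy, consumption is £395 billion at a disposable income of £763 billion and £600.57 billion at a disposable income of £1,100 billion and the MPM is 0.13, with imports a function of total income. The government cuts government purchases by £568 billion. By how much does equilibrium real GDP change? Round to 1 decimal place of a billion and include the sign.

−£1,092.3 billion

MPC = ΔC/ΔYd = (600.57 − 395)/(1,100 − 763) = 205.57/337 = 0.61.
Spending multiplier = 1/(1 − c + m) = 1/(1 − 0.61 + 0.13) = 1/0.52 ≈ 1.923.
ΔY = k × ΔG = (−£568 billion) / 0.52 ≈ −£1,092.3 billion.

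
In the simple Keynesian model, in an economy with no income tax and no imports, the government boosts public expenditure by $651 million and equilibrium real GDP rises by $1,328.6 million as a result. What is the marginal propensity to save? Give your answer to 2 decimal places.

Implied spending multiplier k = ΔY/ΔG = 1,328.6/651 ≈ 2.0409.
Since k = 1/(1 − MPC), MPC = 1 − 1/k = 1 − ΔG/ΔY = 1 − 651/1,328.6 ≈ 0.51.
MPS = 1 − MPC = 0.49.

0.49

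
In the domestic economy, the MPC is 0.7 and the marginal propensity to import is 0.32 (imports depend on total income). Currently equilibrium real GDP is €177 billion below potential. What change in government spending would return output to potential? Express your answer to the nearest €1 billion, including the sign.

Spending multiplier = 1/(1 − c + m) = 1/(1 − 0.7 + 0.32) = 1/0.62 ≈ 1.613.
Need ΔY = +€177 billion, so ΔG = ΔY/k = (+€177 billion) × 0.62 ≈ +€110 billion.
The government should increase government spending by €110 billion.

+€110 billion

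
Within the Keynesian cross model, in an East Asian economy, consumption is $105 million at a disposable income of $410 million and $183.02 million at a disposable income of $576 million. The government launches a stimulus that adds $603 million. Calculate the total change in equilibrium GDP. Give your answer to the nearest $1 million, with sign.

MPC = ΔC/ΔYd = (183.02 − 105)/(576 − 410) = 78.02/166 = 0.47.
Government-spending multiplier = 1/(1 − MPC) = 1/(1 − 0.47) = 1/0.53 ≈ 1.887.
ΔY = k × ΔG = (+$603 million) / 0.53 ≈ +$1,138 million.

+$1,138 million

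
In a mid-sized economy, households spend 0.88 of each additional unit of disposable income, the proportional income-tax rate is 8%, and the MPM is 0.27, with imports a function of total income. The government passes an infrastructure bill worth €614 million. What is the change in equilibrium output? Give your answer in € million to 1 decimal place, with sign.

+€1,333.6 million

Expenditure multiplier = 1/(1 − c(1−t) + m) = 1/(1 − 0.88×0.92 + 0.27) = 1/0.4604 ≈ 2.172.
ΔY = k × ΔG = (+€614 million) / 0.4604 ≈ +€1,333.6 million.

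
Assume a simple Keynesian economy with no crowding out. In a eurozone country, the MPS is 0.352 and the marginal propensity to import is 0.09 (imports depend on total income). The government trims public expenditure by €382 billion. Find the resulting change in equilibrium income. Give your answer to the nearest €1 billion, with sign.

−€864 billion

MPC = 1 − MPS = 1 − 0.352 = 0.648.
Government-spending multiplier = 1/(1 − c + m) = 1/(1 − 0.648 + 0.09) = 1/0.442 ≈ 2.262.
ΔY = k × ΔG = (−€382 billion) / 0.442 ≈ −€864 billion.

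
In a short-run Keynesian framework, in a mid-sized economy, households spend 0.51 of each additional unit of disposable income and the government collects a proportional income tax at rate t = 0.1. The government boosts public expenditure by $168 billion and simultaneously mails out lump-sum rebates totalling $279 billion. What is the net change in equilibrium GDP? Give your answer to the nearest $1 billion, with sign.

Expenditure multiplier = 1/(1 − c(1−t)) = 1/(1 − 0.51×0.9) = 1/0.541 ≈ 1.848.
ΔG contributes k·ΔG = (+$168 billion) / 0.541 ≈ +$310.5 billion.
ΔT of −$279 billion changes first-round spending by −c·ΔT = +$142.29 billion, contributing k·(−c·ΔT) = (+$142.29 billion) / 0.541 ≈ +$263 billion.
Net ΔY = k(ΔG − c·ΔT) = (+$310.29 billion) / 0.541 ≈ +$574 billion.

+$574 billion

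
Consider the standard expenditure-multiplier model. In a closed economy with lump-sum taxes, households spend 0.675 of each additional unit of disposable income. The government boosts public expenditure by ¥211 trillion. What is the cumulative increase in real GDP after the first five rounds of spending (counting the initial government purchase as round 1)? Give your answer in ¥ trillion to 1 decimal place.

¥558.3 trillion

Round 1 adds ΔG = ¥211 trillion; each later round is MPC = 0.675 times the previous.
After 5 rounds: 211 + 142.425 + 96.136875 + 64.892390625 + 43.802363671875 = ΔG·(1 − c^5)/(1 − c) = 211 × (1 − 0.140126044921875)/0.325 ≈ ¥558.3 trillion.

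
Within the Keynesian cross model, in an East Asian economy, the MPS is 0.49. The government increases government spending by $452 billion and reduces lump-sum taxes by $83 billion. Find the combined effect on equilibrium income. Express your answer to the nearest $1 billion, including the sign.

+$1,009 billion

MPC = 1 − MPS = 1 − 0.49 = 0.51.
Expenditure multiplier = 1/(1 − MPC) = 1/(1 − 0.51) = 1/0.49 ≈ 2.041.
ΔG contributes k·ΔG = (+$452 billion) / 0.49 ≈ +$922.4 billion.
ΔT of −$83 billion changes first-round spending by −c·ΔT = +$42.33 billion, contributing k·(−c·ΔT) = (+$42.33 billion) / 0.49 ≈ +$86.4 billion.
Net ΔY = k(ΔG − c·ΔT) = (+$494.33 billion) / 0.49 ≈ +$1,009 billion.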